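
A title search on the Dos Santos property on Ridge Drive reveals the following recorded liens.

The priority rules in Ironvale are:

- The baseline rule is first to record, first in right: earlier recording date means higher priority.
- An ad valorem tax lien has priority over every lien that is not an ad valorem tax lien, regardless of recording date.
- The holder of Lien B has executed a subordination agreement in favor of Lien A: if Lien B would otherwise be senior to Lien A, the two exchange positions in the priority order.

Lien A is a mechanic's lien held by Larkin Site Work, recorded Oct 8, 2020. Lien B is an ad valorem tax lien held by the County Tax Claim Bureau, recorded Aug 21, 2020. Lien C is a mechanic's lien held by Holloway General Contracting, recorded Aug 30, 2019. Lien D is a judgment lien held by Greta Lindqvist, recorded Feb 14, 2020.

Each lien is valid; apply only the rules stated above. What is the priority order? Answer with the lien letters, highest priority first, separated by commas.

B, as an ad valorem tax lien, has superpriority and ranks first.
Ordering the rest by effective date: C (Aug 30, 2019), D (Feb 14, 2020), A (Oct 8, 2020).
B would otherwise be senior to A, so under the subordination agreement B and A exchange positions.

A, C, D, B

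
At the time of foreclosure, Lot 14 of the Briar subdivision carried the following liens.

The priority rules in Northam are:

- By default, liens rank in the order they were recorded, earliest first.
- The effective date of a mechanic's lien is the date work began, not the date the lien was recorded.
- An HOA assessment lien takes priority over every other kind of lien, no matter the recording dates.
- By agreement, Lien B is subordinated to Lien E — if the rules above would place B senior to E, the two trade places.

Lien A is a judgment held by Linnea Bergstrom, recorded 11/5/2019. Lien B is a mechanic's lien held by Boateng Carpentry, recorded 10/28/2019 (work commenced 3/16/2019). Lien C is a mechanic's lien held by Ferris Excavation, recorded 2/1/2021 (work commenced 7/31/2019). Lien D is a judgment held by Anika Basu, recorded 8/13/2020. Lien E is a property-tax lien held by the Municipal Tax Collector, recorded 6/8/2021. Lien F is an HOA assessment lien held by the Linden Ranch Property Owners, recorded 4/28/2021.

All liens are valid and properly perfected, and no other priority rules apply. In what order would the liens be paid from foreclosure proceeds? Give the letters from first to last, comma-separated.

Effective dates after the stated exceptions: B relates back to 3/16/2019 (work commenced); C's effective date is 7/31/2019, when work began.
As an HOA assessment lien, F is senior to every other lien.
Ordering the rest by effective date: B (3/16/2019), C (7/31/2019), A (11/5/2019), D (8/13/2020), E (6/8/2021).
B is senior to E before the subordination, so the two trade places.

F, E, C, A, D, B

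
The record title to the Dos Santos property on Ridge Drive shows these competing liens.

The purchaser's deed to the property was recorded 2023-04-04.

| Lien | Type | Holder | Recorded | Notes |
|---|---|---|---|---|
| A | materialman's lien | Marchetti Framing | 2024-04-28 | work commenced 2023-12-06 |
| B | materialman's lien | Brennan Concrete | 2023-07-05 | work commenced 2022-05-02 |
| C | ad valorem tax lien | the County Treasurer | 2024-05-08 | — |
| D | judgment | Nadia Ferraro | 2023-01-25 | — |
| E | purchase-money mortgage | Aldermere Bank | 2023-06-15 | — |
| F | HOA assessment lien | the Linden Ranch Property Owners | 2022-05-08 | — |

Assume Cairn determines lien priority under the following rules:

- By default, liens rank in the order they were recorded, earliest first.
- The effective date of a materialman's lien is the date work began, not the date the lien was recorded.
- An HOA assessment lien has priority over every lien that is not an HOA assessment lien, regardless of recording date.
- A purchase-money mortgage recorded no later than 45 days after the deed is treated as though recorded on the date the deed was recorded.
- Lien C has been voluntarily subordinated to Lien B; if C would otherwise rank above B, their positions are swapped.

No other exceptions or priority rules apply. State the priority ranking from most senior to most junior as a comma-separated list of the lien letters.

F, B, D, E, A, C

First, effective dates: A's effective date is 2023-12-06, when work began; B relates back to 2022-05-02 (work commenced); E was recorded 72 days after the deed — beyond 45 days — so no relation-back applies.
F is an HOA assessment lien, so it outranks all other liens regardless of date.
The other liens, earliest effective date first: B (2022-05-02), D (2023-01-25), E (2023-06-15), A (2023-12-06), C (2024-05-08).
C is already junior to B, so the subordination agreement changes nothing.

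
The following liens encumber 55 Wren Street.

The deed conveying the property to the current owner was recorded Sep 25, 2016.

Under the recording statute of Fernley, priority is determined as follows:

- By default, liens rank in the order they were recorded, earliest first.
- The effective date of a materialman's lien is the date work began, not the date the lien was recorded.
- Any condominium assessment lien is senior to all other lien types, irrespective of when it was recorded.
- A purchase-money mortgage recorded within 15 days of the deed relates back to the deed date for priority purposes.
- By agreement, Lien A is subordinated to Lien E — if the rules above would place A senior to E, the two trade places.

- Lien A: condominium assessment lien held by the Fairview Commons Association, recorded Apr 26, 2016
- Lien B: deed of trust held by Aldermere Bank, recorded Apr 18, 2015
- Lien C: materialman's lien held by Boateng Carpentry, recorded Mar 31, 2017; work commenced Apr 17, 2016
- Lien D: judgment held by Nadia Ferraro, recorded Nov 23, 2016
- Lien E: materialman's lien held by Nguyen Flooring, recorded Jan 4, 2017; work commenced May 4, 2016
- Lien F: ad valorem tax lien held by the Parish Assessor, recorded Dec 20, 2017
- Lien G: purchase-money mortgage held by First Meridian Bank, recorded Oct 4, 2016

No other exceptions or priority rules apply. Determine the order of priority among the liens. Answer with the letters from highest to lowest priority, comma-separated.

E, B, C, A, G, D, F

Effective dates after the stated exceptions: C is treated as recorded Apr 17, 2016, the work-commencement date; E is treated as recorded May 4, 2016, the work-commencement date; G relates back to the deed date Sep 25, 2016.
As a condominium assessment lien, A is senior to every other lien.
Remaining liens by effective date: B (Apr 18, 2015), C (Apr 17, 2016), E (May 4, 2016), G (Sep 25, 2016), D (Nov 23, 2016), F (Dec 20, 2017).
A would otherwise be senior to E, so under the subordination agreement A and E exchange positions.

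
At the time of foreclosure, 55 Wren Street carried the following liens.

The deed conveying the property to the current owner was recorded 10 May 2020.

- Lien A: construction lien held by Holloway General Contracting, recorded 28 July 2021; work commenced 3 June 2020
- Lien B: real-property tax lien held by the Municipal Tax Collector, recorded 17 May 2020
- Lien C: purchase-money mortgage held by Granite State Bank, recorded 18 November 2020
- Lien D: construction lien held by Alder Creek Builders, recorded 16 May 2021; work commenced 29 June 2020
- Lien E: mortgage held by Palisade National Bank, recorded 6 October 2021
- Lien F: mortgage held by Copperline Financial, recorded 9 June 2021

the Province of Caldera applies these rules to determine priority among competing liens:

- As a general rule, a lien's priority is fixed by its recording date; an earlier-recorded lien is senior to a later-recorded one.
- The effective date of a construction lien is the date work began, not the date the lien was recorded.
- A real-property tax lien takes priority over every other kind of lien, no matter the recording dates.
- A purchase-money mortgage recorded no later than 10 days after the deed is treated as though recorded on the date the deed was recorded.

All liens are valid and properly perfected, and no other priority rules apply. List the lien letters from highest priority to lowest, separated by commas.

Effective dates: A's effective date is 3 June 2020, when work began; C was recorded 192 days after the deed — beyond 10 days — so no relation-back applies; D is treated as recorded 29 June 2020, the work-commencement date.
B is a real-property tax lien, so it outranks all other liens regardless of date.
Among the remaining liens, by effective date: A (3 June 2020), D (29 June 2020), C (18 November 2020), F (9 June 2021), E (6 October 2021).

B, A, D, C, F, E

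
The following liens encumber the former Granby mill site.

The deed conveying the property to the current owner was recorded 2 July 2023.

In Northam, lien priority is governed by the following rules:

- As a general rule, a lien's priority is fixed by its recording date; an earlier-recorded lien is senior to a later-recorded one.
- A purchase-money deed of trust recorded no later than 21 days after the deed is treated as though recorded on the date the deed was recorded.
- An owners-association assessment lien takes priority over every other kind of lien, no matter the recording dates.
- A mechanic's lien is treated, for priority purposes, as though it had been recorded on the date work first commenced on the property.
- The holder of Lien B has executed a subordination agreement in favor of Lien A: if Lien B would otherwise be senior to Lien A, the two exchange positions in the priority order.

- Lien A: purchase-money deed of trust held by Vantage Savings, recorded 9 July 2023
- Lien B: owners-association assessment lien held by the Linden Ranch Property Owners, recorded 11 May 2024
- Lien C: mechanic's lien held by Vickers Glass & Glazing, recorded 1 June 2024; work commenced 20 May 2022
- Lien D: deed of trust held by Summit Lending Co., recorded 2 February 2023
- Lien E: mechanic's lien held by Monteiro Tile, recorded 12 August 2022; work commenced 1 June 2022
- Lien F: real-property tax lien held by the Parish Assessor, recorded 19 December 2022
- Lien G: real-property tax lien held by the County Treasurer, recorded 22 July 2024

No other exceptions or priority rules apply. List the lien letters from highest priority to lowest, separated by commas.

A, C, E, F, D, B, G

Effective dates after the stated exceptions: A was recorded within the 21-day window, so its effective date is the deed date 2 July 2023; C's effective date is 20 May 2022, when work began; E's effective date is 1 June 2022, when work began.
As an owners-association assessment lien, B is senior to every other lien.
The other liens, earliest effective date first: C (20 May 2022), E (1 June 2022), F (19 December 2022), D (2 February 2023), A (2 July 2023), G (22 July 2024).
The subordination applies — B was senior to A — so B and A swap.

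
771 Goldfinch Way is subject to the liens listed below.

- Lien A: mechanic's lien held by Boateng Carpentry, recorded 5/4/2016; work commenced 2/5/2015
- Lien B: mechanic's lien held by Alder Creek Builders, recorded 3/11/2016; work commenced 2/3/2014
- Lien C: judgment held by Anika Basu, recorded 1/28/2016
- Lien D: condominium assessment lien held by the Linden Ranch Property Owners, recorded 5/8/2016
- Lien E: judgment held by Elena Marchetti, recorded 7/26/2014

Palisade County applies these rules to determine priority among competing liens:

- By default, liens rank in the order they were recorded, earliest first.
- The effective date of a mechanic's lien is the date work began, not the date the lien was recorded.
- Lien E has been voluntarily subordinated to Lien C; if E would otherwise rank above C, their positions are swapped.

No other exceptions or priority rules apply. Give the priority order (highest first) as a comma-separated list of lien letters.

Adjusting effective dates: A relates back to 2/5/2015 (work commenced); B's effective date is 2/3/2014, when work began.
Sorted by effective date: B (2/3/2014), E (7/26/2014), A (2/5/2015), C (1/28/2016), D (5/8/2016).
Because E would otherwise rank above C, the subordination swaps them.

B, C, A, E, D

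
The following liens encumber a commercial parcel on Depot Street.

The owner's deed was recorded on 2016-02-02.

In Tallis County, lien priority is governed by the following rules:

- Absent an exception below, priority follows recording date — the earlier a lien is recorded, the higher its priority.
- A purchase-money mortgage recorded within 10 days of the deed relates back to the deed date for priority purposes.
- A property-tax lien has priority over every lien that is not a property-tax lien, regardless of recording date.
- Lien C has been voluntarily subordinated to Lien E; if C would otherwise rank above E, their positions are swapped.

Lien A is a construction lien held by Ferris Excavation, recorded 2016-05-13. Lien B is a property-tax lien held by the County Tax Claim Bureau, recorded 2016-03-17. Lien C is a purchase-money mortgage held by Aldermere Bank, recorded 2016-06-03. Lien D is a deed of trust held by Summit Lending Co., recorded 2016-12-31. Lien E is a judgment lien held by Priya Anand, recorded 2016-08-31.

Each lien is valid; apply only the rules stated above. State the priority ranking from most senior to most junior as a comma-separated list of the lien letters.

First, effective dates: C missed the 10-day window (122 days after the deed), so its recording date stands.
B is a property-tax lien, so it outranks all other liens regardless of date.
Among the remaining liens, by effective date: A (2016-05-13), C (2016-06-03), E (2016-08-31), D (2016-12-31).
C is senior to E before the subordination, so the two trade places.

B, A, E, C, D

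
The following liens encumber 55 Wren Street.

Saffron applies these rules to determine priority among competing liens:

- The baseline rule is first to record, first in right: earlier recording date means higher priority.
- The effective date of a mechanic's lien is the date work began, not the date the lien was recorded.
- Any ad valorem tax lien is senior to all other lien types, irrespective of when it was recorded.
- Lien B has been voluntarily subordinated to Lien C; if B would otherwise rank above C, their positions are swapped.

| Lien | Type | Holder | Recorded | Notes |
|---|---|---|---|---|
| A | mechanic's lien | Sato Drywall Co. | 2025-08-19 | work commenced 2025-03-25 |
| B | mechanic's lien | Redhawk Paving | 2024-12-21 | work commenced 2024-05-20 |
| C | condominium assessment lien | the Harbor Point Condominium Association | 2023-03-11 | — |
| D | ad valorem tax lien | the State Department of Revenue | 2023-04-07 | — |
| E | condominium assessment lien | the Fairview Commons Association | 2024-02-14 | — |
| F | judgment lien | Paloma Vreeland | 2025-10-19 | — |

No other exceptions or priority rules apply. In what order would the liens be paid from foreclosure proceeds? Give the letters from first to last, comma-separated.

D, C, E, B, A, F

Adjusting effective dates: A relates back to 2025-03-25 (work commenced); B relates back to 2024-05-20 (work commenced).
As an ad valorem tax lien, D is senior to every other lien.
Among the remaining liens, by effective date: C (2023-03-11), E (2024-02-14), B (2024-05-20), A (2025-03-25), F (2025-10-19).
B already ranks below C; the subordination has no effect.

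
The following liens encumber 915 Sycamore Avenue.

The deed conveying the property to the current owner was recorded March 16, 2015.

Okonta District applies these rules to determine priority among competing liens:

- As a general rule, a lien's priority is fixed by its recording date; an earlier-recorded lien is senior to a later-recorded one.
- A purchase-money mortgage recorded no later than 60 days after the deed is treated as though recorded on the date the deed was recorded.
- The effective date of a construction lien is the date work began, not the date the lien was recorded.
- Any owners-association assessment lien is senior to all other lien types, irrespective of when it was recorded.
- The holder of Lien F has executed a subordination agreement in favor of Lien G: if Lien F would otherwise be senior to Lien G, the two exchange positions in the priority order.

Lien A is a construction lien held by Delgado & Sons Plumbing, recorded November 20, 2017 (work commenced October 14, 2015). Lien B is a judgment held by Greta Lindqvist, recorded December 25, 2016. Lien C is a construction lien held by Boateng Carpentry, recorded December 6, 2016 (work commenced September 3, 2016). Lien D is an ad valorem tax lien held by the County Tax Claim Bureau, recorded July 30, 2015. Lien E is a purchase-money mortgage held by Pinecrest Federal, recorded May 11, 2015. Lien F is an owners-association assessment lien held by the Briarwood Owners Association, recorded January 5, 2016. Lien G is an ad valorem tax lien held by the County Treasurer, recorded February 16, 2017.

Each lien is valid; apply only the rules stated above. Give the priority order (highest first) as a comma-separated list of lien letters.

Effective dates after the stated exceptions: A's effective date is October 14, 2015, when work began; C's effective date is September 3, 2016, when work began; E was recorded within the 60-day window, so its effective date is the deed date March 16, 2015.
F is an owners-association assessment lien, so it outranks all other liens regardless of date.
Remaining liens by effective date: E (March 16, 2015), D (July 30, 2015), A (October 14, 2015), C (September 3, 2016), B (December 25, 2016), G (February 16, 2017).
Because F would otherwise rank above G, the subordination swaps them.

G, E, D, A, C, B, F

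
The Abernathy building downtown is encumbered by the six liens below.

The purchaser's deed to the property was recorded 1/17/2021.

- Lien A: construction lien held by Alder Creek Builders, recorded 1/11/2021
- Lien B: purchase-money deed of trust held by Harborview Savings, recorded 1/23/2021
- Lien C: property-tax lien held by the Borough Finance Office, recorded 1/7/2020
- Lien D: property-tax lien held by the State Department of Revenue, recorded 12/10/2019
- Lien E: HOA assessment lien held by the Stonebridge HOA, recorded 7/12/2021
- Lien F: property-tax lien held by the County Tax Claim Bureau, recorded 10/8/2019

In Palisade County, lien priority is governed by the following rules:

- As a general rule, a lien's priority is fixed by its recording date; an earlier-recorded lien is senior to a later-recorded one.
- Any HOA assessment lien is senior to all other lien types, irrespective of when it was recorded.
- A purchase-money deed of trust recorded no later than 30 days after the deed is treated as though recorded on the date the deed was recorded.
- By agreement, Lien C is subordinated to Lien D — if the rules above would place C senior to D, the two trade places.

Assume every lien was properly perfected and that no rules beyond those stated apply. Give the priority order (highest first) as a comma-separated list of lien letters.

E, F, D, C, A, B

Effective dates: B relates back to the deed date 1/17/2021.
E, as an HOA assessment lien, has superpriority and ranks first.
The other liens, earliest effective date first: F (10/8/2019), D (12/10/2019), C (1/7/2020), A (1/11/2021), B (1/17/2021).
Since C is not senior to D, the subordination leaves the order unchanged.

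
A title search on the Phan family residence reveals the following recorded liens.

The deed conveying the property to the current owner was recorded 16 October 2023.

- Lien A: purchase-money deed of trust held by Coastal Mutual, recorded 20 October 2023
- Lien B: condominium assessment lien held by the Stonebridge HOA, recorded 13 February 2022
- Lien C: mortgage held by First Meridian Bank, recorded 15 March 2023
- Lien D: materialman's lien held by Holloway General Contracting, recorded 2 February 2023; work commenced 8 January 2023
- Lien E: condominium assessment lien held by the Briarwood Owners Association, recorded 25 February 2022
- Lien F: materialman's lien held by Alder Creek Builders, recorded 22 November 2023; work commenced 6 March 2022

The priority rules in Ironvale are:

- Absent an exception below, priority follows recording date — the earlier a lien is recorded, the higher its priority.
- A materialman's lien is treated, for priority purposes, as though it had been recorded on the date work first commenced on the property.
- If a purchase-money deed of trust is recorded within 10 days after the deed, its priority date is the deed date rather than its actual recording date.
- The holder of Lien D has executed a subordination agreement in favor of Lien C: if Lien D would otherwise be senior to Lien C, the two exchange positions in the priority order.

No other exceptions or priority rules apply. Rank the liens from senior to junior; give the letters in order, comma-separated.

B, E, F, C, D, A

First, effective dates: A's effective date is the deed date, 16 October 2023; D is treated as recorded 8 January 2023, the work-commencement date; F relates back to 6 March 2022 (work commenced).
Sorted by effective date: B (13 February 2022), E (25 February 2022), F (6 March 2022), D (8 January 2023), C (15 March 2023), A (16 October 2023).
Because D would otherwise rank above C, the subordination swaps them.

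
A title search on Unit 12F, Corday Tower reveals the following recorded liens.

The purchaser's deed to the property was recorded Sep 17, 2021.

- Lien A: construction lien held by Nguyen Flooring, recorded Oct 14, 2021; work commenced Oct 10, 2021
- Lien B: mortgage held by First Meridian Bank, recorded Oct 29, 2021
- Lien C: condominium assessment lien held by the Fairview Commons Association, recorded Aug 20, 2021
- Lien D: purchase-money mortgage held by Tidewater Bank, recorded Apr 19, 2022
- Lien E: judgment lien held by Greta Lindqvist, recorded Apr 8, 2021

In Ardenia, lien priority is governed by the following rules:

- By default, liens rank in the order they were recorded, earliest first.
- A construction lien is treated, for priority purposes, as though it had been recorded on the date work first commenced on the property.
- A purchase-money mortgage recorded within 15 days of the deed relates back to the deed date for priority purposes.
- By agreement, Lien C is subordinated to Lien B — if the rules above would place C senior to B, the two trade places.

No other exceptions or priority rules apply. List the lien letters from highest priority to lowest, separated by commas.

Effective dates after the stated exceptions: A is treated as recorded Oct 10, 2021, the work-commencement date; D was recorded 214 days after the deed, outside the 15-day window, so it keeps its recording date.
By effective date: E (Apr 8, 2021), C (Aug 20, 2021), A (Oct 10, 2021), B (Oct 29, 2021), D (Apr 19, 2022).
C is senior to B before the subordination, so the two trade places.

E, B, A, C, D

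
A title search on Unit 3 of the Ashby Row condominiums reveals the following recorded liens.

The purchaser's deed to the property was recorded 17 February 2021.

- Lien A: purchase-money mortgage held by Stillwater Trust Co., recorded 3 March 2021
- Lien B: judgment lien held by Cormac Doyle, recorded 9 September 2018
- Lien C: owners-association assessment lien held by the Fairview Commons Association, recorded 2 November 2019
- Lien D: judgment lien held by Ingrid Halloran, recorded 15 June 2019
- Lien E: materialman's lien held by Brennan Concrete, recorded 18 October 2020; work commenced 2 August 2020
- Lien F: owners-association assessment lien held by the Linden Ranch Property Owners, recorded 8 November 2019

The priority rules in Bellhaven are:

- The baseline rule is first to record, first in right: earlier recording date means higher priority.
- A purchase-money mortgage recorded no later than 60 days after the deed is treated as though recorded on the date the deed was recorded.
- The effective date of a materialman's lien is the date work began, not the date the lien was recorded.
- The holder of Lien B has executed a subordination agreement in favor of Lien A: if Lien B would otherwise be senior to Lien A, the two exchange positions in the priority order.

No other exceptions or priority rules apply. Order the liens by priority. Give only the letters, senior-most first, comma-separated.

A, D, C, F, E, B

Adjusting effective dates: A's effective date is the deed date, 17 February 2021; E relates back to 2 August 2020 (work commenced).
By effective date: B (9 September 2018), D (15 June 2019), C (2 November 2019), F (8 November 2019), E (2 August 2020), A (17 February 2021).
B would otherwise be senior to A, so under the subordination agreement B and A exchange positions.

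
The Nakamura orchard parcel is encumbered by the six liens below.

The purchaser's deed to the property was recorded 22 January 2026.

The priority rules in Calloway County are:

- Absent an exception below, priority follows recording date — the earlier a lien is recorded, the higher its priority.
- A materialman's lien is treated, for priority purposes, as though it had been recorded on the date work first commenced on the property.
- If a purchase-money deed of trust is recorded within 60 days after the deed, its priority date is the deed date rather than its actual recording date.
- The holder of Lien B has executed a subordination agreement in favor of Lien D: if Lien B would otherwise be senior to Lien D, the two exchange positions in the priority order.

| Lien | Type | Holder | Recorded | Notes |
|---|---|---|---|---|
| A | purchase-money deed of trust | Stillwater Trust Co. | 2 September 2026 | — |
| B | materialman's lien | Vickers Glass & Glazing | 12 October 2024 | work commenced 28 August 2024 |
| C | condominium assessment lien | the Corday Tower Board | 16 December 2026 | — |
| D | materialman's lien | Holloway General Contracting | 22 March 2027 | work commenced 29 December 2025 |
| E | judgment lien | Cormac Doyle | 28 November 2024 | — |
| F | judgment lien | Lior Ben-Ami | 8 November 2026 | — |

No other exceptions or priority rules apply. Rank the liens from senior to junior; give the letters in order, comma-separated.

Effective dates after the stated exceptions: A was recorded 223 days after the deed, outside the 60-day window, so it keeps its recording date; B is treated as recorded 28 August 2024, the work-commencement date; D relates back to 29 December 2025 (work commenced).
By effective date: B (28 August 2024), E (28 November 2024), D (29 December 2025), A (2 September 2026), F (8 November 2026), C (16 December 2026).
B is senior to D before the subordination, so the two trade places.

D, E, B, A, F, C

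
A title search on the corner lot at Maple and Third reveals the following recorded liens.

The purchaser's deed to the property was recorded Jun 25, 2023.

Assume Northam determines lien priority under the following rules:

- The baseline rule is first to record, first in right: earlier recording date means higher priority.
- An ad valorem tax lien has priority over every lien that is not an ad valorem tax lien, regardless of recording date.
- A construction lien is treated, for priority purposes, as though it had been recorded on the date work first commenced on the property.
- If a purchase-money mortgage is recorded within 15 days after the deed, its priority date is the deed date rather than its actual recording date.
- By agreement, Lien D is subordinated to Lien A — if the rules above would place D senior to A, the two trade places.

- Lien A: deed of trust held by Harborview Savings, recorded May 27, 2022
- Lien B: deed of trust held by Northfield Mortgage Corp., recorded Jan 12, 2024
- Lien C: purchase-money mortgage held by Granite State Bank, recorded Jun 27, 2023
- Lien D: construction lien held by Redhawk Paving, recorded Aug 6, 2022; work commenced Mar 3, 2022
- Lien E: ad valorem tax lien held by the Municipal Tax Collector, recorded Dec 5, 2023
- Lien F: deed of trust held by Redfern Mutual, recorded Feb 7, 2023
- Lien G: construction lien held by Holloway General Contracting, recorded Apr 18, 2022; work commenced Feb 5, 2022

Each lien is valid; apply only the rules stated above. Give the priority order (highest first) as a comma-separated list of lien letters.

Adjusting effective dates: C relates back to the deed date Jun 25, 2023; D's effective date is Mar 3, 2022, when work began; G is treated as recorded Feb 5, 2022, the work-commencement date.
E, as an ad valorem tax lien, has superpriority and ranks first.
Ordering the rest by effective date: G (Feb 5, 2022), D (Mar 3, 2022), A (May 27, 2022), F (Feb 7, 2023), C (Jun 25, 2023), B (Jan 12, 2024).
The subordination applies — D was senior to A — so D and A swap.

E, G, A, D, F, C, B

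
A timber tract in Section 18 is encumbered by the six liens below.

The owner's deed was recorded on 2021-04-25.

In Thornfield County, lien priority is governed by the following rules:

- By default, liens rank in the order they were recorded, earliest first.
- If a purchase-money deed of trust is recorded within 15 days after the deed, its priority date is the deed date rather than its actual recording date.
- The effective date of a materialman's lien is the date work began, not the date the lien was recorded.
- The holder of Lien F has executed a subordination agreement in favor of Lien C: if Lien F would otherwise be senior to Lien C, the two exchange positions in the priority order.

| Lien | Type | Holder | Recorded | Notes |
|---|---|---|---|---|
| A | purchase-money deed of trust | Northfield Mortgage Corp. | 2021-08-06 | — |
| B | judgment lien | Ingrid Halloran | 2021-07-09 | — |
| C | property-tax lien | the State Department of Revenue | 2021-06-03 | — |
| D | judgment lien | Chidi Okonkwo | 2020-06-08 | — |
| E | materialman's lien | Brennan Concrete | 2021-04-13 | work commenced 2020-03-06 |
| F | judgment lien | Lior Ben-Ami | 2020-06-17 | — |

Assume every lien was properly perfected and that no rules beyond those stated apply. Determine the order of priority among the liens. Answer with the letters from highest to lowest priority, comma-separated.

Adjusting effective dates: A was recorded 103 days after the deed — beyond 15 days — so no relation-back applies; E's effective date is 2020-03-06, when work began.
By effective date, earliest first: E (2020-03-06), D (2020-06-08), F (2020-06-17), C (2021-06-03), B (2021-07-09), A (2021-08-06).
F would otherwise be senior to C, so under the subordination agreement F and C exchange positions.

E, D, C, F, B, A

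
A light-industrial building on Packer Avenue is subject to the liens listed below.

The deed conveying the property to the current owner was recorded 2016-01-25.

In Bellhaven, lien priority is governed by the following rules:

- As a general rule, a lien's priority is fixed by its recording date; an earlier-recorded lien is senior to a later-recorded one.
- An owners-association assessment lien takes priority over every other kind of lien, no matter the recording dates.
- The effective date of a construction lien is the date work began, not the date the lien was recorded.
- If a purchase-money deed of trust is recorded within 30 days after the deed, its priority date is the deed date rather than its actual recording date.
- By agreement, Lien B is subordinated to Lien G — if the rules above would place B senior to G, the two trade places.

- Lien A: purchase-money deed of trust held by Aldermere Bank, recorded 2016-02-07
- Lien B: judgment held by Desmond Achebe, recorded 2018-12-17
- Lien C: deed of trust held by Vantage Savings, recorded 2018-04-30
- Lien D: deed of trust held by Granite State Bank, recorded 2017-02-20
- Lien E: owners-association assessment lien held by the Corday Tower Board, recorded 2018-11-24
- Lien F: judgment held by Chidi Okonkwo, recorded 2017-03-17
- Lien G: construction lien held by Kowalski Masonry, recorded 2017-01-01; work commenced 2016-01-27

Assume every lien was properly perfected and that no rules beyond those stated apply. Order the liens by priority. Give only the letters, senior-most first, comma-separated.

Adjusting effective dates: A was recorded within the 30-day window, so its effective date is the deed date 2016-01-25; G's effective date is 2016-01-27, when work began.
As an owners-association assessment lien, E is senior to every other lien.
Remaining liens by effective date: A (2016-01-25), G (2016-01-27), D (2017-02-20), F (2017-03-17), C (2018-04-30), B (2018-12-17).
B is already junior to G, so the subordination agreement changes nothing.

E, A, G, D, F, C, B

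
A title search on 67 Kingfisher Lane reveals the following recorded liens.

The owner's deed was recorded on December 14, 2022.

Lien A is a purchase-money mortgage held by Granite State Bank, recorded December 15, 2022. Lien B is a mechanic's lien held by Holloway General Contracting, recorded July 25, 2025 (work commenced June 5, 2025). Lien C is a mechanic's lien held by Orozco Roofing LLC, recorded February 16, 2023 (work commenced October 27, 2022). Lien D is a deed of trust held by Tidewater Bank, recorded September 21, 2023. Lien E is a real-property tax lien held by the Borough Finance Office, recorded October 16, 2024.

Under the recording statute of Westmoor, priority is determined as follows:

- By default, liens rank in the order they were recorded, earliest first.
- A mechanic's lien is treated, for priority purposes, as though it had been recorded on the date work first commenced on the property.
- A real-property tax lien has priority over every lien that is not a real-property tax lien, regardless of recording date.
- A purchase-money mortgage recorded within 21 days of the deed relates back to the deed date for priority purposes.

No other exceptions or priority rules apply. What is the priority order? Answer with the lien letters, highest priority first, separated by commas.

First, effective dates: A was recorded within the 21-day window, so its effective date is the deed date December 14, 2022; B's effective date is June 5, 2025, when work began; C relates back to October 27, 2022 (work commenced).
As a real-property tax lien, E is senior to every other lien.
The other liens, earliest effective date first: C (October 27, 2022), A (December 14, 2022), D (September 21, 2023), B (June 5, 2025).

E, C, A, D, B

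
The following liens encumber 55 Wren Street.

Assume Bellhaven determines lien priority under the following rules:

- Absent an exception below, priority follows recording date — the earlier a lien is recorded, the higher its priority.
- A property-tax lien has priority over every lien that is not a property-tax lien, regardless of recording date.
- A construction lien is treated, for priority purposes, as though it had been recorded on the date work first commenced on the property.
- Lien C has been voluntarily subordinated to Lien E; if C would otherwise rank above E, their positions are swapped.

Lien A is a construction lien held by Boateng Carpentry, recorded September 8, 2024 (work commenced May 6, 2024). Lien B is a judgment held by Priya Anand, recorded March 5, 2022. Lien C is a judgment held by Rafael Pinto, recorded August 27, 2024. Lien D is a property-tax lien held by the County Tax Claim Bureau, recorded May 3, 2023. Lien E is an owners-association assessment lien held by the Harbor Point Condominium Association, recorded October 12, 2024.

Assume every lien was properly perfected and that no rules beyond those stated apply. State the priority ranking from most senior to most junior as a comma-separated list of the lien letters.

Adjusting effective dates: A is treated as recorded May 6, 2024, the work-commencement date.
As a property-tax lien, D is senior to every other lien.
The other liens, earliest effective date first: B (March 5, 2022), A (May 6, 2024), C (August 27, 2024), E (October 12, 2024).
C is senior to E before the subordination, so the two trade places.

D, B, A, E, C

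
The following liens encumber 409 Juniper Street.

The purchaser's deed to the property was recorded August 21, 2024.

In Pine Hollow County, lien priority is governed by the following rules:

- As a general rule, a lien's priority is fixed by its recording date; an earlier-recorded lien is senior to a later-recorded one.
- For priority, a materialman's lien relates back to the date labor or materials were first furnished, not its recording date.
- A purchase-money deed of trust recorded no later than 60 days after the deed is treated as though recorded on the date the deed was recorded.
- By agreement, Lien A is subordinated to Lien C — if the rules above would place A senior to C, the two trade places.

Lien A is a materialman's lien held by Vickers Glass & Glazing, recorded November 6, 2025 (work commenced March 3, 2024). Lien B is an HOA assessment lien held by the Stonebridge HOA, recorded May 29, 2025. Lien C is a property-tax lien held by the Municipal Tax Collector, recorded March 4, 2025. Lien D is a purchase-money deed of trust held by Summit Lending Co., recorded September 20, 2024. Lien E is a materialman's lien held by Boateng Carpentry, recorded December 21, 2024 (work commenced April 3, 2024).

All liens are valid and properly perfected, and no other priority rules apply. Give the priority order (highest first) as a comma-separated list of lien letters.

Effective dates: A's effective date is March 3, 2024, when work began; D relates back to the deed date August 21, 2024; E relates back to April 3, 2024 (work commenced).
Sorted by effective date: A (March 3, 2024), E (April 3, 2024), D (August 21, 2024), C (March 4, 2025), B (May 29, 2025).
A would otherwise be senior to C, so under the subordination agreement A and C exchange positions.

C, E, D, A, B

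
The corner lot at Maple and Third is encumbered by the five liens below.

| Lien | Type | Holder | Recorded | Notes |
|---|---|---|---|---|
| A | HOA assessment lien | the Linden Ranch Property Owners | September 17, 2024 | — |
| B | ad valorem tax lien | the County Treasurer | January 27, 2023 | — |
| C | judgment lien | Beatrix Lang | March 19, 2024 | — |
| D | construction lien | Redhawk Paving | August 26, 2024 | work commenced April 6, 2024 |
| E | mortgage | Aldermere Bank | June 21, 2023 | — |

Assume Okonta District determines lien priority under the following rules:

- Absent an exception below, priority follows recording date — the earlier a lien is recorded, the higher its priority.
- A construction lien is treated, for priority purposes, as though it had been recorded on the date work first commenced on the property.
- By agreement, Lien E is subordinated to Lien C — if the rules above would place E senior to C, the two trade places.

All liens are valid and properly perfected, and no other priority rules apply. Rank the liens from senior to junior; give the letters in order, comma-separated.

B, C, E, D, A

Adjusting effective dates: D relates back to April 6, 2024 (work commenced).
By effective date: B (January 27, 2023), E (June 21, 2023), C (March 19, 2024), D (April 6, 2024), A (September 17, 2024).
E would otherwise be senior to C, so under the subordination agreement E and C exchange positions.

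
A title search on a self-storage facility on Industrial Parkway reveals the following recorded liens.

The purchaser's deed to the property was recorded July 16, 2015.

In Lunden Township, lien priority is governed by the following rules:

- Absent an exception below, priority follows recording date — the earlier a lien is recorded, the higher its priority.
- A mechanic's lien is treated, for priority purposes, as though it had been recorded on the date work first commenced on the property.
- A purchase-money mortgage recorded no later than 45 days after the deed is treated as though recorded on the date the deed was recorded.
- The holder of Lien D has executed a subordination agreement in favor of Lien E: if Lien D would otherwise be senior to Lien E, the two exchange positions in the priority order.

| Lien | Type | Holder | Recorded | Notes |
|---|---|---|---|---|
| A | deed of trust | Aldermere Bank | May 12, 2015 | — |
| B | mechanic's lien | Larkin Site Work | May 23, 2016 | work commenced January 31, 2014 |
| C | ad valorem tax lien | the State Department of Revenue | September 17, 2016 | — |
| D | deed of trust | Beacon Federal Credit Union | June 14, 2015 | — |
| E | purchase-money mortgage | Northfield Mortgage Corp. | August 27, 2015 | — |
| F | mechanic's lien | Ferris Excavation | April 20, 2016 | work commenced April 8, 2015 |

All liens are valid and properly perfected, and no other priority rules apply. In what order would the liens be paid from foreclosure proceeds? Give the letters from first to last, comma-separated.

Effective dates: B's effective date is January 31, 2014, when work began; E relates back to the deed date July 16, 2015; F relates back to April 8, 2015 (work commenced).
By effective date, earliest first: B (January 31, 2014), F (April 8, 2015), A (May 12, 2015), D (June 14, 2015), E (July 16, 2015), C (September 17, 2016).
D would otherwise be senior to E, so under the subordination agreement D and E exchange positions.

B, F, A, E, D, C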